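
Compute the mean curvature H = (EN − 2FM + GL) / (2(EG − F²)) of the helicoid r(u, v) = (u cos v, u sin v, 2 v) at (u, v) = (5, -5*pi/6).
H = 0

With E = 1, F = 0, G = u^2 + 4, L = 0, M = -2/sqrt(u^2 + 4), N = 0, assemble
  H = (EN − 2FM + GL) / (2(EG − F²)) = 0.
At (u, v) = (5, -5*pi/6): H = 0.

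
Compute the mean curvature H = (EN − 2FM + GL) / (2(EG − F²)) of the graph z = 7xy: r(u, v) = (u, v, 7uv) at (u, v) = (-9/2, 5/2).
H = 15435*sqrt(5198)/13509602

With E = 49*v^2 + 1, F = 49*u*v, G = 49*u^2 + 1, L = 0, M = 7/sqrt(49*u^2 + 49*v^2 + 1), N = 0, assemble
  H = (EN − 2FM + GL) / (2(EG − F²)) = -343*u*v/(49*u^2 + 49*v^2 + 1)^(3/2).
At (u, v) = (-9/2, 5/2): H = 15435*sqrt(5198)/13509602.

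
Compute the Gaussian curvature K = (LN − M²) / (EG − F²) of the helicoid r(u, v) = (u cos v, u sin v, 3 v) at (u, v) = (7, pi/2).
K = -9/3364

Coefficients of the first fundamental form: E = 1, F = 0, G = u^2 + 9.
Coefficients of the second fundamental form: L = 0, M = -3/sqrt(u^2 + 9), N = 0.
Assemble K = (LN − M²)/(EG − F²) = -9/(u^2 + 9)^2. At (u, v) = (7, pi/2): K = -9/3364.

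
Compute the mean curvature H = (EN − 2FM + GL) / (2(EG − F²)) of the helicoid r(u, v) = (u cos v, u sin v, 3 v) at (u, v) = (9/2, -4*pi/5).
H = 0

With E = 1, F = 0, G = u^2 + 9, L = 0, M = -3/sqrt(u^2 + 9), N = 0, assemble
  H = (EN − 2FM + GL) / (2(EG − F²)) = 0.
At (u, v) = (9/2, -4*pi/5): H = 0.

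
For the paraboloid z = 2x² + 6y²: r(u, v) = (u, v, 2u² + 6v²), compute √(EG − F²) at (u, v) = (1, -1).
√(EG − F²)|_{(1, -1)} = sqrt(161)

E = 16*u^2 + 1, F = 48*u*v, G = 144*v^2 + 1; EG − F² = 16*u^2 + 144*v^2 + 1; √(EG − F²) = sqrt(16*u^2 + 144*v^2 + 1). At the given point: sqrt(161).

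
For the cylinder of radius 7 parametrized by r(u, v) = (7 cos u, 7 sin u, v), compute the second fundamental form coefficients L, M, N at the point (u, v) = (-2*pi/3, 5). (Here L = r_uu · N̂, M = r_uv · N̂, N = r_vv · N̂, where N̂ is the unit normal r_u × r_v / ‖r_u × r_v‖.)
L = -7;  M = 0;  N = 0

Compute the unit normal N̂(u, v) = (cos(u), sin(u), 0), and the second partials r_uu, r_uv, r_vv. Take dot products:
  L(u, v) = r_uu · N̂ = -7,
  M(u, v) = r_uv · N̂ = 0,
  N(u, v) = r_vv · N̂ = 0.
Evaluating at (u, v) = (-2*pi/3, 5):
  L = -7, M = 0, N = 0.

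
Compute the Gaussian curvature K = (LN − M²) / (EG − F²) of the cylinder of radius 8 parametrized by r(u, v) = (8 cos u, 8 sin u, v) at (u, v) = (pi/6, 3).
K = 0

Coefficients of the first fundamental form: E = 64, F = 0, G = 1.
Coefficients of the second fundamental form: L = -8, M = 0, N = 0.
Assemble K = (LN − M²)/(EG − F²) = 0. At (u, v) = (pi/6, 3): K = 0.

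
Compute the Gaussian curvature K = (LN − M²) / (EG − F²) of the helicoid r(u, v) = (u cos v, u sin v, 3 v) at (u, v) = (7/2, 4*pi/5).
K = -144/7225

Coefficients of the first fundamental form: E = 1, F = 0, G = u^2 + 9.
Coefficients of the second fundamental form: L = 0, M = -3/sqrt(u^2 + 9), N = 0.
Assemble K = (LN − M²)/(EG − F²) = -9/(u^2 + 9)^2. At (u, v) = (7/2, 4*pi/5): K = -144/7225.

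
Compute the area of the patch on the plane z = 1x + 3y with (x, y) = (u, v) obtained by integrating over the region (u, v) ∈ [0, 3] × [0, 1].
Area = 3*sqrt(11)

Area = ∫∫ √(EG − F²) du dv with √(EG − F²) = sqrt(11). Integrating over [0, 3] × [0, 1] gives 3*sqrt(11).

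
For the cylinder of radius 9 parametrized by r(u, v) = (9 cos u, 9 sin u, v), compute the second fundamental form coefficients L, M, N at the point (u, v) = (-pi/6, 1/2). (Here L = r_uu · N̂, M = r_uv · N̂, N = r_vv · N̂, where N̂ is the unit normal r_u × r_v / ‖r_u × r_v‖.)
L = -9;  M = 0;  N = 0

Compute the unit normal N̂(u, v) = (cos(u), sin(u), 0), and the second partials r_uu, r_uv, r_vv. Take dot products:
  L(u, v) = r_uu · N̂ = -9,
  M(u, v) = r_uv · N̂ = 0,
  N(u, v) = r_vv · N̂ = 0.
Evaluating at (u, v) = (-pi/6, 1/2):
  L = -9, M = 0, N = 0.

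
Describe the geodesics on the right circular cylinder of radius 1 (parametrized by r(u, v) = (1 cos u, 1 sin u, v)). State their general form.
The cylinder is flat (K = 0) and locally isometric to the plane via the development (u, v) ↦ (1 u, v). Geodesics are the pre-images of straight lines: circles (v constant), vertical lines (u constant), and helices (v = c · u + d) for constants c, d.

A right cylinder has E = 1², F = 0, G = 1, so EG − F² = 1², and L = −1, M = N = 0, giving K = (LN − M²)/(EG − F²) = 0 everywhere. A flat surface is locally isometric to the Euclidean plane via the map (u, v) ↦ (1 u, v). Straight lines in the (x̃, ỹ) plane pull back to: (a) horizontal circles (v = const), (b) vertical generators (u = const), and (c) helices (1 u tan θ = v, i.e. v = c · u + d).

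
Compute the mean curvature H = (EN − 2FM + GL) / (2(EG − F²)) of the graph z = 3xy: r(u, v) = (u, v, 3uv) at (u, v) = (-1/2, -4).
H = -432*sqrt(589)/346921

With E = 9*v^2 + 1, F = 9*u*v, G = 9*u^2 + 1, L = 0, M = 3/sqrt(9*u^2 + 9*v^2 + 1), N = 0, assemble
  H = (EN − 2FM + GL) / (2(EG − F²)) = -27*u*v/(9*u^2 + 9*v^2 + 1)^(3/2).
At (u, v) = (-1/2, -4): H = -432*sqrt(589)/346921.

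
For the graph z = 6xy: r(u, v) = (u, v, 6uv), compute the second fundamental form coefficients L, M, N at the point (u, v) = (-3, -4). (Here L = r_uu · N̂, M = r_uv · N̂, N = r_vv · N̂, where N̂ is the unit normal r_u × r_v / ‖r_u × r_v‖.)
L = 0;  M = 6*sqrt(901)/901;  N = 0

Compute the unit normal N̂(u, v) = (-6*v/sqrt(36*u^2 + 36*v^2 + 1), -6*u/sqrt(36*u^2 + 36*v^2 + 1), 1/sqrt(36*u^2 + 36*v^2 + 1)), and the second partials r_uu, r_uv, r_vv. Take dot products:
  L(u, v) = r_uu · N̂ = 0,
  M(u, v) = r_uv · N̂ = 6/sqrt(36*u^2 + 36*v^2 + 1),
  N(u, v) = r_vv · N̂ = 0.
Evaluating at (u, v) = (-3, -4):
  L = 0, M = 6*sqrt(901)/901, N = 0.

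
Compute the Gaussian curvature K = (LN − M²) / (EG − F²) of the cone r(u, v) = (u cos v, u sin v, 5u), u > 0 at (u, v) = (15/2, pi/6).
K = 0

Coefficients of the first fundamental form: E = 26, F = 0, G = u^2.
Coefficients of the second fundamental form: L = 0, M = 0, N = 5*sqrt(26)*u^2/(26*Abs(u)).
Assemble K = (LN − M²)/(EG − F²) = 0. At (u, v) = (15/2, pi/6): K = 0.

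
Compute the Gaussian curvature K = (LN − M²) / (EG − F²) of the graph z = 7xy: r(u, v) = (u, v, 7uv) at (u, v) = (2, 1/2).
K = -784/700569

Coefficients of the first fundamental form: E = 49*v^2 + 1, F = 49*u*v, G = 49*u^2 + 1.
Coefficients of the second fundamental form: L = 0, M = 7/sqrt(49*u^2 + 49*v^2 + 1), N = 0.
Assemble K = (LN − M²)/(EG − F²) = -49/(2401*u^4 + 4802*u^2*v^2 + 98*u^2 + 2401*v^4 + 98*v^2 + 1). At (u, v) = (2, 1/2): K = -784/700569.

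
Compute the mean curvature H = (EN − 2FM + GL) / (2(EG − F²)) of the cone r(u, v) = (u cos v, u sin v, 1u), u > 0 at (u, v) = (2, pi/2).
H = sqrt(2)/8

With E = 2, F = 0, G = u^2, L = 0, M = 0, N = sqrt(2)*u^2/(2*Abs(u)), assemble
  H = (EN − 2FM + GL) / (2(EG − F²)) = sqrt(2)/(4*Abs(u)).
At (u, v) = (2, pi/2): H = sqrt(2)/8.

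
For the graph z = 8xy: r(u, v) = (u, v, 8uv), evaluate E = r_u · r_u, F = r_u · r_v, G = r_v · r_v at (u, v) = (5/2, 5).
E = 1601;  F = 800;  G = 401

Partials: r_u = (1, 0, 8*v), r_v = (0, 1, 8*u). As functions of (u, v):
  E = r_u · r_u = 64*v^2 + 1,
  F = r_u · r_v = 64*u*v,
  G = r_v · r_v = 64*u^2 + 1.
Evaluating at (u, v) = (5/2, 5): E = 1601, F = 800, G = 401.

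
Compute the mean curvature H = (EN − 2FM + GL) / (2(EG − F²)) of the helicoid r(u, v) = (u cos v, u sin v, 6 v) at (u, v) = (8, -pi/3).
H = 0

With E = 1, F = 0, G = u^2 + 36, L = 0, M = -6/sqrt(u^2 + 36), N = 0, assemble
  H = (EN − 2FM + GL) / (2(EG − F²)) = 0.
At (u, v) = (8, -pi/3): H = 0.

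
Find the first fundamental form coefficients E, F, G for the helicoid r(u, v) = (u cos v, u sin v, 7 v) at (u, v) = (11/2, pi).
E = 1;  F = 0;  G = 317/4

Partials: r_u = (cos(v), sin(v), 0), r_v = (-u*sin(v), u*cos(v), 7). As functions of (u, v):
  E = r_u · r_u = 1,
  F = r_u · r_v = 0,
  G = r_v · r_v = u^2 + 49.
Evaluating at (u, v) = (11/2, pi): E = 1, F = 0, G = 317/4.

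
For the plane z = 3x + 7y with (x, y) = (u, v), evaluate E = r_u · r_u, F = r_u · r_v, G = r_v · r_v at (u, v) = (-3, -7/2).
E = 10;  F = 21;  G = 50

Partials: r_u = (1, 0, 3), r_v = (0, 1, 7). As functions of (u, v):
  E = r_u · r_u = 10,
  F = r_u · r_v = 21,
  G = r_v · r_v = 50.
Evaluating at (u, v) = (-3, -7/2): E = 10, F = 21, G = 50.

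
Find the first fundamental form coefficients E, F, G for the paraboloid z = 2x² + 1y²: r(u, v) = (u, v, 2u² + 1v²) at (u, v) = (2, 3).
E = 65;  F = 48;  G = 37

Partials: r_u = (1, 0, 4*u), r_v = (0, 1, 2*v). As functions of (u, v):
  E = r_u · r_u = 16*u^2 + 1,
  F = r_u · r_v = 8*u*v,
  G = r_v · r_v = 4*v^2 + 1.
Evaluating at (u, v) = (2, 3): E = 65, F = 48, G = 37.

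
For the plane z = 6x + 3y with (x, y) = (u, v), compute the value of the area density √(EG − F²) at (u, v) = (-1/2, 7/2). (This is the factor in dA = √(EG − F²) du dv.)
√(EG − F²)|_{(-1/2, 7/2)} = sqrt(46)

E = 37, F = 18, G = 10, so EG − F² = 46. Taking the positive square root: √(EG − F²) = sqrt(46). At (u, v) = (-1/2, 7/2): sqrt(46).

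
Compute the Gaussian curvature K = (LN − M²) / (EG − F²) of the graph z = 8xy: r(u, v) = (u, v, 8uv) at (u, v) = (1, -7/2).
K = -64/720801

Coefficients of the first fundamental form: E = 64*v^2 + 1, F = 64*u*v, G = 64*u^2 + 1.
Coefficients of the second fundamental form: L = 0, M = 8/sqrt(64*u^2 + 64*v^2 + 1), N = 0.
Assemble K = (LN − M²)/(EG − F²) = -64/(4096*u^4 + 8192*u^2*v^2 + 128*u^2 + 4096*v^4 + 128*v^2 + 1). At (u, v) = (1, -7/2): K = -64/720801.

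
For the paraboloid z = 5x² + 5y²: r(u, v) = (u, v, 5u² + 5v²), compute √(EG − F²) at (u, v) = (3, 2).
√(EG − F²)|_{(3, 2)} = sqrt(1301)

E = 100*u^2 + 1, F = 100*u*v, G = 100*v^2 + 1; EG − F² = 100*u^2 + 100*v^2 + 1; √(EG − F²) = sqrt(100*u^2 + 100*v^2 + 1). At the given point: sqrt(1301).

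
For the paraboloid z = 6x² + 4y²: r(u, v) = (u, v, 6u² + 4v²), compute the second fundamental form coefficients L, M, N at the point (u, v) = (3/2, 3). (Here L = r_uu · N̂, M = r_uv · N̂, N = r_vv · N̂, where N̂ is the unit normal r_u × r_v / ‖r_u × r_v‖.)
L = 12*sqrt(901)/901;  M = 0;  N = 8*sqrt(901)/901

Compute the unit normal N̂(u, v) = (-12*u/sqrt(144*u^2 + 64*v^2 + 1), -8*v/sqrt(144*u^2 + 64*v^2 + 1), 1/sqrt(144*u^2 + 64*v^2 + 1)), and the second partials r_uu, r_uv, r_vv. Take dot products:
  L(u, v) = r_uu · N̂ = 12/sqrt(144*u^2 + 64*v^2 + 1),
  M(u, v) = r_uv · N̂ = 0,
  N(u, v) = r_vv · N̂ = 8/sqrt(144*u^2 + 64*v^2 + 1).
Evaluating at (u, v) = (3/2, 3):
  L = 12*sqrt(901)/901, M = 0, N = 8*sqrt(901)/901.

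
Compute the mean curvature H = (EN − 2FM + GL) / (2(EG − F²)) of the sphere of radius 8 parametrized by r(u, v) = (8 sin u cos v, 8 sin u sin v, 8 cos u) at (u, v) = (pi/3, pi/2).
H = -1/8

With E = 64, F = 0, G = 64*sin(u)^2, L = -8*sin(u)/Abs(sin(u)), M = 0, N = -8*sin(u)^3/Abs(sin(u)), assemble
  H = (EN − 2FM + GL) / (2(EG − F²)) = -sin(u)/(8*Abs(sin(u))).
At (u, v) = (pi/3, pi/2): H = -1/8.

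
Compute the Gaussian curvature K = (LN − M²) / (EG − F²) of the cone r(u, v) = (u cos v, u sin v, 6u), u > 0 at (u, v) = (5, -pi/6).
K = 0

Coefficients of the first fundamental form: E = 37, F = 0, G = u^2.
Coefficients of the second fundamental form: L = 0, M = 0, N = 6*sqrt(37)*u^2/(37*Abs(u)).
Assemble K = (LN − M²)/(EG − F²) = 0. At (u, v) = (5, -pi/6): K = 0.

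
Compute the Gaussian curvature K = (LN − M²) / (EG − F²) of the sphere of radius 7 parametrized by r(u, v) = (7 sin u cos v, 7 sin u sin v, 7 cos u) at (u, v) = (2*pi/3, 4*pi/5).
K = 1/49

Coefficients of the first fundamental form: E = 49, F = 0, G = 49*sin(u)^2.
Coefficients of the second fundamental form: L = -7*sin(u)/Abs(sin(u)), M = 0, N = -7*sin(u)^3/Abs(sin(u)).
Assemble K = (LN − M²)/(EG − F²) = 1/49. At (u, v) = (2*pi/3, 4*pi/5): K = 1/49.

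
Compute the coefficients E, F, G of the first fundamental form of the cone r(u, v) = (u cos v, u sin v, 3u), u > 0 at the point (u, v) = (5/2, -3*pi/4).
E = 10;  F = 0;  G = 25/4

Partials: r_u = (cos(v), sin(v), 3), r_v = (-u*sin(v), u*cos(v), 0). As functions of (u, v):
  E = r_u · r_u = 10,
  F = r_u · r_v = 0,
  G = r_v · r_v = u^2.
Evaluating at (u, v) = (5/2, -3*pi/4): E = 10, F = 0, G = 25/4.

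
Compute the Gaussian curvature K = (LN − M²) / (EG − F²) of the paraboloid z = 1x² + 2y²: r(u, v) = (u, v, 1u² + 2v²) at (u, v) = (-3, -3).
K = 8/32761

Coefficients of the first fundamental form: E = 4*u^2 + 1, F = 8*u*v, G = 16*v^2 + 1.
Coefficients of the second fundamental form: L = 2/sqrt(4*u^2 + 16*v^2 + 1), M = 0, N = 4/sqrt(4*u^2 + 16*v^2 + 1).
Assemble K = (LN − M²)/(EG − F²) = 8/(16*u^4 + 128*u^2*v^2 + 8*u^2 + 256*v^4 + 32*v^2 + 1). At (u, v) = (-3, -3): K = 8/32761.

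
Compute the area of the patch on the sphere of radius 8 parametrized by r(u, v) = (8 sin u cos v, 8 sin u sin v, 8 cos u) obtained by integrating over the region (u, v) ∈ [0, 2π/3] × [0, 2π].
Area = 192*pi

Area = ∫∫ √(EG − F²) du dv with √(EG − F²) = 64*Abs(sin(u)). Integrating over [0, 2π/3] × [0, 2π] gives 192*pi.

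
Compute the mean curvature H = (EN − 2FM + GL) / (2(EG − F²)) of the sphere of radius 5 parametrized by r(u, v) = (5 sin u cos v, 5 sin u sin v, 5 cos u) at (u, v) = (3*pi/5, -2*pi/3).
H = -1/5

With E = 25, F = 0, G = 25*sin(u)^2, L = -5*sin(u)/Abs(sin(u)), M = 0, N = -5*sin(u)^3/Abs(sin(u)), assemble
  H = (EN − 2FM + GL) / (2(EG − F²)) = -sin(u)/(5*Abs(sin(u))).
At (u, v) = (3*pi/5, -2*pi/3): H = -1/5.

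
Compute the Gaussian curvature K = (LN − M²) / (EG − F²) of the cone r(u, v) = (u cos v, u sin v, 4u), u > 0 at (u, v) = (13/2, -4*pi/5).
K = 0

Coefficients of the first fundamental form: E = 17, F = 0, G = u^2.
Coefficients of the second fundamental form: L = 0, M = 0, N = 4*sqrt(17)*u^2/(17*Abs(u)).
Assemble K = (LN − M²)/(EG − F²) = 0. At (u, v) = (13/2, -4*pi/5): K = 0.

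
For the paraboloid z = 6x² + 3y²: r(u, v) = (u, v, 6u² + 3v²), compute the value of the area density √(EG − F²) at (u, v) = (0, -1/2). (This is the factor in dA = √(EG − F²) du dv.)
√(EG − F²)|_{(0, -1/2)} = sqrt(10)

E = 144*u^2 + 1, F = 72*u*v, G = 36*v^2 + 1, so EG − F² = 144*u^2 + 36*v^2 + 1. Taking the positive square root: √(EG − F²) = sqrt(144*u^2 + 36*v^2 + 1). At (u, v) = (0, -1/2): sqrt(10).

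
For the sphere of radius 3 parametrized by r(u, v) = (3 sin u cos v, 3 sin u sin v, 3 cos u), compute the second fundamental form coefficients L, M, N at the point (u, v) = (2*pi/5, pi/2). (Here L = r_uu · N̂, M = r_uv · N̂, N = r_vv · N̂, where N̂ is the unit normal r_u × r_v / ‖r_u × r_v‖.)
L = -3;  M = 0;  N = -15/8 - 3*sqrt(5)/8

Compute the unit normal N̂(u, v) = (sin(u)^2*cos(v)/Abs(sin(u)), sin(u)^2*sin(v)/Abs(sin(u)), sin(2*u)/(2*Abs(sin(u)))), and the second partials r_uu, r_uv, r_vv. Take dot products:
  L(u, v) = r_uu · N̂ = -3*sin(u)/Abs(sin(u)),
  M(u, v) = r_uv · N̂ = 0,
  N(u, v) = r_vv · N̂ = -3*sin(u)^3/Abs(sin(u)).
Evaluating at (u, v) = (2*pi/5, pi/2):
  L = -3, M = 0, N = -15/8 - 3*sqrt(5)/8.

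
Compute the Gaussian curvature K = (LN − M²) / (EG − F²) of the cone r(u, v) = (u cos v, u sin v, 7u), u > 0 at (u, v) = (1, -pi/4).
K = 0

Coefficients of the first fundamental form: E = 50, F = 0, G = u^2.
Coefficients of the second fundamental form: L = 0, M = 0, N = 7*sqrt(2)*u^2/(10*Abs(u)).
Assemble K = (LN − M²)/(EG − F²) = 0. At (u, v) = (1, -pi/4): K = 0.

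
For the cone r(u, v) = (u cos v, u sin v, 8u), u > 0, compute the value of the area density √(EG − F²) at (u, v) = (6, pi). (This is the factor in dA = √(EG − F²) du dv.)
√(EG − F²)|_{(6, pi)} = 6*sqrt(65)

E = 65, F = 0, G = u^2, so EG − F² = 65*u^2. Taking the positive square root: √(EG − F²) = sqrt(65)*Abs(u). At (u, v) = (6, pi): 6*sqrt(65).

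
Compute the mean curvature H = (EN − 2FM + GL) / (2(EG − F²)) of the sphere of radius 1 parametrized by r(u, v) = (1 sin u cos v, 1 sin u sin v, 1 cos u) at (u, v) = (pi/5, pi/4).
H = -1

With E = 1, F = 0, G = sin(u)^2, L = -sin(u)/Abs(sin(u)), M = 0, N = -sin(u)^3/Abs(sin(u)), assemble
  H = (EN − 2FM + GL) / (2(EG − F²)) = -sin(u)/Abs(sin(u)).
At (u, v) = (pi/5, pi/4): H = -1.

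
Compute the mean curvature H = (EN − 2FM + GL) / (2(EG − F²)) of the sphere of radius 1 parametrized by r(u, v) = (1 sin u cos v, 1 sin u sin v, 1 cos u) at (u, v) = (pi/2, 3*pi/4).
H = -1

With E = 1, F = 0, G = sin(u)^2, L = -sin(u)/Abs(sin(u)), M = 0, N = -sin(u)^3/Abs(sin(u)), assemble
  H = (EN − 2FM + GL) / (2(EG − F²)) = -sin(u)/Abs(sin(u)).
At (u, v) = (pi/2, 3*pi/4): H = -1.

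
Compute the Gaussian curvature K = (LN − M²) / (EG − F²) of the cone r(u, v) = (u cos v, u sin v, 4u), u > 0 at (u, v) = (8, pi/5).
K = 0

Coefficients of the first fundamental form: E = 17, F = 0, G = u^2.
Coefficients of the second fundamental form: L = 0, M = 0, N = 4*sqrt(17)*u^2/(17*Abs(u)).
Assemble K = (LN − M²)/(EG − F²) = 0. At (u, v) = (8, pi/5): K = 0.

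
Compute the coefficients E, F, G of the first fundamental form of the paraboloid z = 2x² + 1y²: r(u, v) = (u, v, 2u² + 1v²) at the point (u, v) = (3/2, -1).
E = 37;  F = -12;  G = 5

Partials: r_u = (1, 0, 4*u), r_v = (0, 1, 2*v). As functions of (u, v):
  E = r_u · r_u = 16*u^2 + 1,
  F = r_u · r_v = 8*u*v,
  G = r_v · r_v = 4*v^2 + 1.
Evaluating at (u, v) = (3/2, -1): E = 37, F = -12, G = 5.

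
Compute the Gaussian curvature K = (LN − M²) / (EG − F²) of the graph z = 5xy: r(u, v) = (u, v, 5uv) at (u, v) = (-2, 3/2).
K = -400/395641

Coefficients of the first fundamental form: E = 25*v^2 + 1, F = 25*u*v, G = 25*u^2 + 1.
Coefficients of the second fundamental form: L = 0, M = 5/sqrt(25*u^2 + 25*v^2 + 1), N = 0.
Assemble K = (LN − M²)/(EG − F²) = -25/(625*u^4 + 1250*u^2*v^2 + 50*u^2 + 625*v^4 + 50*v^2 + 1). At (u, v) = (-2, 3/2): K = -400/395641.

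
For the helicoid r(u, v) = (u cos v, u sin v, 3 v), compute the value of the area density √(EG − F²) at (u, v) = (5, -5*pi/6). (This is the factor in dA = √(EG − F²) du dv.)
√(EG − F²)|_{(5, -5*pi/6)} = sqrt(34)

E = 1, F = 0, G = u^2 + 9, so EG − F² = u^2 + 9. Taking the positive square root: √(EG − F²) = sqrt(u^2 + 9). At (u, v) = (5, -5*pi/6): sqrt(34).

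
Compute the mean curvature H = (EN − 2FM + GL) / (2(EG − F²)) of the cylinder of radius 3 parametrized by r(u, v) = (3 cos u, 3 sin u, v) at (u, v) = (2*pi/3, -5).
H = -1/6

With E = 9, F = 0, G = 1, L = -3, M = 0, N = 0, assemble
  H = (EN − 2FM + GL) / (2(EG − F²)) = -1/6.
At (u, v) = (2*pi/3, -5): H = -1/6.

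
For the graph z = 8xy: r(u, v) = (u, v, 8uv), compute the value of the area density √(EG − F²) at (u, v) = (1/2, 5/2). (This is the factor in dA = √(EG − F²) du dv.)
√(EG − F²)|_{(1/2, 5/2)} = sqrt(417)

E = 64*v^2 + 1, F = 64*u*v, G = 64*u^2 + 1, so EG − F² = 64*u^2 + 64*v^2 + 1. Taking the positive square root: √(EG − F²) = sqrt(64*u^2 + 64*v^2 + 1). At (u, v) = (1/2, 5/2): sqrt(417).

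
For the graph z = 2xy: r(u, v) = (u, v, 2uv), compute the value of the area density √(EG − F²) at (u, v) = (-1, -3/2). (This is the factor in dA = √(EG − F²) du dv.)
√(EG − F²)|_{(-1, -3/2)} = sqrt(14)

E = 4*v^2 + 1, F = 4*u*v, G = 4*u^2 + 1, so EG − F² = 4*u^2 + 4*v^2 + 1. Taking the positive square root: √(EG − F²) = sqrt(4*u^2 + 4*v^2 + 1). At (u, v) = (-1, -3/2): sqrt(14).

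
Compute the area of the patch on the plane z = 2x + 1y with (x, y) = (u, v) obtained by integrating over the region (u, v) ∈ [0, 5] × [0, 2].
Area = 10*sqrt(6)

Area = ∫∫ √(EG − F²) du dv with √(EG − F²) = sqrt(6). Integrating over [0, 5] × [0, 2] gives 10*sqrt(6).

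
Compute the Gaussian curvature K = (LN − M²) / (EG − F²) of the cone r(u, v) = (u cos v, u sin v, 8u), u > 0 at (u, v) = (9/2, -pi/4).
K = 0

Coefficients of the first fundamental form: E = 65, F = 0, G = u^2.
Coefficients of the second fundamental form: L = 0, M = 0, N = 8*sqrt(65)*u^2/(65*Abs(u)).
Assemble K = (LN − M²)/(EG − F²) = 0. At (u, v) = (9/2, -pi/4): K = 0.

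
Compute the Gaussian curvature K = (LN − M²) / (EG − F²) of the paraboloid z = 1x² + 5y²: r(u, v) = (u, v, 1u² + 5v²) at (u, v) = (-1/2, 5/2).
K = 20/393129

Coefficients of the first fundamental form: E = 4*u^2 + 1, F = 20*u*v, G = 100*v^2 + 1.
Coefficients of the second fundamental form: L = 2/sqrt(4*u^2 + 100*v^2 + 1), M = 0, N = 10/sqrt(4*u^2 + 100*v^2 + 1).
Assemble K = (LN − M²)/(EG − F²) = 20/(16*u^4 + 800*u^2*v^2 + 8*u^2 + 10000*v^4 + 200*v^2 + 1). At (u, v) = (-1/2, 5/2): K = 20/393129.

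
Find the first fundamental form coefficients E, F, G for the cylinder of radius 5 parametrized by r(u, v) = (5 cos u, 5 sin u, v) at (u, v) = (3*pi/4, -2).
E = 25;  F = 0;  G = 1

Partials: r_u = (-5*sin(u), 5*cos(u), 0), r_v = (0, 0, 1). As functions of (u, v):
  E = r_u · r_u = 25,
  F = r_u · r_v = 0,
  G = r_v · r_v = 1.
Evaluating at (u, v) = (3*pi/4, -2): E = 25, F = 0, G = 1.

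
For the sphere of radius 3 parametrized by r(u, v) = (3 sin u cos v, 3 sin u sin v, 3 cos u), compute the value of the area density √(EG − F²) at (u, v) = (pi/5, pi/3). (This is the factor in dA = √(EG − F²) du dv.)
√(EG − F²)|_{(pi/5, pi/3)} = 9*sqrt(10 - 2*sqrt(5))/4

E = 9, F = 0, G = 9*sin(u)^2, so EG − F² = 81*sin(u)^2. Taking the positive square root: √(EG − F²) = 9*Abs(sin(u)). At (u, v) = (pi/5, pi/3): 9*sqrt(10 - 2*sqrt(5))/4.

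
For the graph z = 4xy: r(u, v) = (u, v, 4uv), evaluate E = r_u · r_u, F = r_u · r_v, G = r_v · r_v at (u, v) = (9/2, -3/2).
E = 37;  F = -108;  G = 325

Partials: r_u = (1, 0, 4*v), r_v = (0, 1, 4*u). As functions of (u, v):
  E = r_u · r_u = 16*v^2 + 1,
  F = r_u · r_v = 16*u*v,
  G = r_v · r_v = 16*u^2 + 1.
Evaluating at (u, v) = (9/2, -3/2): E = 37, F = -108, G = 325.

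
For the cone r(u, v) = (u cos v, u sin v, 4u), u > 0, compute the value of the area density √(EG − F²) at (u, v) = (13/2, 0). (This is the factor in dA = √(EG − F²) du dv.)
√(EG − F²)|_{(13/2, 0)} = 13*sqrt(17)/2

E = 17, F = 0, G = u^2, so EG − F² = 17*u^2. Taking the positive square root: √(EG − F²) = sqrt(17)*Abs(u). At (u, v) = (13/2, 0): 13*sqrt(17)/2.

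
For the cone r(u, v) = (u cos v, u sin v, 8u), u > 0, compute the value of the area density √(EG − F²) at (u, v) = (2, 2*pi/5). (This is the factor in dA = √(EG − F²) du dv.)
√(EG − F²)|_{(2, 2*pi/5)} = 2*sqrt(65)

E = 65, F = 0, G = u^2, so EG − F² = 65*u^2. Taking the positive square root: √(EG − F²) = sqrt(65)*Abs(u). At (u, v) = (2, 2*pi/5): 2*sqrt(65).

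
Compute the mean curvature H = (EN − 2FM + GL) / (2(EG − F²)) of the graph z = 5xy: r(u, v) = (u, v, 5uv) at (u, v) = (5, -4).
H = 625*sqrt(114)/87723

With E = 25*v^2 + 1, F = 25*u*v, G = 25*u^2 + 1, L = 0, M = 5/sqrt(25*u^2 + 25*v^2 + 1), N = 0, assemble
  H = (EN − 2FM + GL) / (2(EG − F²)) = -125*u*v/(25*u^2 + 25*v^2 + 1)^(3/2).
At (u, v) = (5, -4): H = 625*sqrt(114)/87723.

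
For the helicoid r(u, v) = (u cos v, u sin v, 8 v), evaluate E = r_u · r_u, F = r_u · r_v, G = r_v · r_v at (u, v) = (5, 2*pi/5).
E = 1;  F = 0;  G = 89

Partials: r_u = (cos(v), sin(v), 0), r_v = (-u*sin(v), u*cos(v), 8). As functions of (u, v):
  E = r_u · r_u = 1,
  F = r_u · r_v = 0,
  G = r_v · r_v = u^2 + 64.
Evaluating at (u, v) = (5, 2*pi/5): E = 1, F = 0, G = 89.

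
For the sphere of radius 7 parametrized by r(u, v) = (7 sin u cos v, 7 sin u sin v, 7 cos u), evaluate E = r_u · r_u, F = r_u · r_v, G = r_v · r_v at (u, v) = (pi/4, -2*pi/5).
E = 49;  F = 0;  G = 49/2

Partials: r_u = (7*cos(u)*cos(v), 7*sin(v)*cos(u), -7*sin(u)), r_v = (-7*sin(u)*sin(v), 7*sin(u)*cos(v), 0). As functions of (u, v):
  E = r_u · r_u = 49,
  F = r_u · r_v = 0,
  G = r_v · r_v = 49*sin(u)^2.
Evaluating at (u, v) = (pi/4, -2*pi/5): E = 49, F = 0, G = 49/2.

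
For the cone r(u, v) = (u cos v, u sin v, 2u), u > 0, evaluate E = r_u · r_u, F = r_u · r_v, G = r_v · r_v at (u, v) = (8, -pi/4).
E = 5;  F = 0;  G = 64

Partials: r_u = (cos(v), sin(v), 2), r_v = (-u*sin(v), u*cos(v), 0). As functions of (u, v):
  E = r_u · r_u = 5,
  F = r_u · r_v = 0,
  G = r_v · r_v = u^2.
Evaluating at (u, v) = (8, -pi/4): E = 5, F = 0, G = 64.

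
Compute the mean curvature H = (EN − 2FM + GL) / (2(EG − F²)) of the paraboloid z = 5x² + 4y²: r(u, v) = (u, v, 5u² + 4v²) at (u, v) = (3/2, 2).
H = 2189*sqrt(482)/232324

With E = 100*u^2 + 1, F = 80*u*v, G = 64*v^2 + 1, L = 10/sqrt(100*u^2 + 64*v^2 + 1), M = 0, N = 8/sqrt(100*u^2 + 64*v^2 + 1), assemble
  H = (EN − 2FM + GL) / (2(EG − F²)) = (400*u^2 + 320*v^2 + 9)/(100*u^2 + 64*v^2 + 1)^(3/2).
At (u, v) = (3/2, 2): H = 2189*sqrt(482)/232324.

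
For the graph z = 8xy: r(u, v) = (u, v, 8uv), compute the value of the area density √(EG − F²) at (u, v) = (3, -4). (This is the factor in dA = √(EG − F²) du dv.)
√(EG − F²)|_{(3, -4)} = sqrt(1601)

E = 64*v^2 + 1, F = 64*u*v, G = 64*u^2 + 1, so EG − F² = 64*u^2 + 64*v^2 + 1. Taking the positive square root: √(EG − F²) = sqrt(64*u^2 + 64*v^2 + 1). At (u, v) = (3, -4): sqrt(1601).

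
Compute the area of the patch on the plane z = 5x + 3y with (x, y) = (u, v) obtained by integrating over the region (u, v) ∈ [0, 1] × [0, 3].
Area = 3*sqrt(35)

Area = ∫∫ √(EG − F²) du dv with √(EG − F²) = sqrt(35). Integrating over [0, 1] × [0, 3] gives 3*sqrt(35).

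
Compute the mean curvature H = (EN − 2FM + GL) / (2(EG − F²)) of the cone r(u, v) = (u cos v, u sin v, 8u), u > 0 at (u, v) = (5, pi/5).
H = 4*sqrt(65)/325

With E = 65, F = 0, G = u^2, L = 0, M = 0, N = 8*sqrt(65)*u^2/(65*Abs(u)), assemble
  H = (EN − 2FM + GL) / (2(EG − F²)) = 4*sqrt(65)/(65*Abs(u)).
At (u, v) = (5, pi/5): H = 4*sqrt(65)/325.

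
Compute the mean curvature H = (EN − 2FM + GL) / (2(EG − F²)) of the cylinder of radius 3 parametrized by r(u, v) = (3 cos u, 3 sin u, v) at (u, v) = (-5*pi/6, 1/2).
H = -1/6

With E = 9, F = 0, G = 1, L = -3, M = 0, N = 0, assemble
  H = (EN − 2FM + GL) / (2(EG − F²)) = -1/6.
At (u, v) = (-5*pi/6, 1/2): H = -1/6.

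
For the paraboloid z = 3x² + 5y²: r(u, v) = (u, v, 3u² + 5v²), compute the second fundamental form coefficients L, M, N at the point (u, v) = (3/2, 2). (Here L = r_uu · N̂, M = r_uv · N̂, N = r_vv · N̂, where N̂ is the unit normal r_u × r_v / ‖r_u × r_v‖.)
L = 3*sqrt(482)/241;  M = 0;  N = 5*sqrt(482)/241

Compute the unit normal N̂(u, v) = (-6*u/sqrt(36*u^2 + 100*v^2 + 1), -10*v/sqrt(36*u^2 + 100*v^2 + 1), 1/sqrt(36*u^2 + 100*v^2 + 1)), and the second partials r_uu, r_uv, r_vv. Take dot products:
  L(u, v) = r_uu · N̂ = 6/sqrt(36*u^2 + 100*v^2 + 1),
  M(u, v) = r_uv · N̂ = 0,
  N(u, v) = r_vv · N̂ = 10/sqrt(36*u^2 + 100*v^2 + 1).
Evaluating at (u, v) = (3/2, 2):
  L = 3*sqrt(482)/241, M = 0, N = 5*sqrt(482)/241.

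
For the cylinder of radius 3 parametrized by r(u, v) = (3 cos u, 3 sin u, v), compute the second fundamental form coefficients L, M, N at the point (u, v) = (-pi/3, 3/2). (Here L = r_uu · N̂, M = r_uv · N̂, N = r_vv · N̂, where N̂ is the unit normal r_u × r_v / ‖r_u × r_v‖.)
L = -3;  M = 0;  N = 0

Compute the unit normal N̂(u, v) = (cos(u), sin(u), 0), and the second partials r_uu, r_uv, r_vv. Take dot products:
  L(u, v) = r_uu · N̂ = -3,
  M(u, v) = r_uv · N̂ = 0,
  N(u, v) = r_vv · N̂ = 0.
Evaluating at (u, v) = (-pi/3, 3/2):
  L = -3, M = 0, N = 0.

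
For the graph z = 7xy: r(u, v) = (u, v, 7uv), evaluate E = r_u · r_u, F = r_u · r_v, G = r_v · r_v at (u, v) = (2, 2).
E = 197;  F = 196;  G = 197

Partials: r_u = (1, 0, 7*v), r_v = (0, 1, 7*u). As functions of (u, v):
  E = r_u · r_u = 49*v^2 + 1,
  F = r_u · r_v = 49*u*v,
  G = r_v · r_v = 49*u^2 + 1.
Evaluating at (u, v) = (2, 2): E = 197, F = 196, G = 197.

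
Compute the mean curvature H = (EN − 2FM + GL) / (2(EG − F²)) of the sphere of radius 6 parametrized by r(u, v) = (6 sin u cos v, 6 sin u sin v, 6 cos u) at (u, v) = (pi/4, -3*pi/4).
H = -1/6

With E = 36, F = 0, G = 36*sin(u)^2, L = -6*sin(u)/Abs(sin(u)), M = 0, N = -6*sin(u)^3/Abs(sin(u)), assemble
  H = (EN − 2FM + GL) / (2(EG − F²)) = -sin(u)/(6*Abs(sin(u))).
At (u, v) = (pi/4, -3*pi/4): H = -1/6.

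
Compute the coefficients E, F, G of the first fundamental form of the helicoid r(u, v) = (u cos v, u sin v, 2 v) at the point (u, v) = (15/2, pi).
E = 1;  F = 0;  G = 241/4

Partials: r_u = (cos(v), sin(v), 0), r_v = (-u*sin(v), u*cos(v), 2). As functions of (u, v):
  E = r_u · r_u = 1,
  F = r_u · r_v = 0,
  G = r_v · r_v = u^2 + 4.
Evaluating at (u, v) = (15/2, pi): E = 1, F = 0, G = 241/4.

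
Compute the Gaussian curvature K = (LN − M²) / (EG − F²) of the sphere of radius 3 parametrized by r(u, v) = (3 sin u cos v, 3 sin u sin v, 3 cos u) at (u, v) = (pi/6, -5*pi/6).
K = 1/9

Coefficients of the first fundamental form: E = 9, F = 0, G = 9*sin(u)^2.
Coefficients of the second fundamental form: L = -3*sin(u)/Abs(sin(u)), M = 0, N = -3*sin(u)^3/Abs(sin(u)).
Assemble K = (LN − M²)/(EG − F²) = 1/9. At (u, v) = (pi/6, -5*pi/6): K = 1/9.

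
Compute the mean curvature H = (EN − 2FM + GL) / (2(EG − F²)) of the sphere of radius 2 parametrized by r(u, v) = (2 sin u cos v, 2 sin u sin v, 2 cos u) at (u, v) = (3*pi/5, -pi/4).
H = -1/2

With E = 4, F = 0, G = 4*sin(u)^2, L = -2*sin(u)/Abs(sin(u)), M = 0, N = -2*sin(u)^3/Abs(sin(u)), assemble
  H = (EN − 2FM + GL) / (2(EG − F²)) = -sin(u)/(2*Abs(sin(u))).
At (u, v) = (3*pi/5, -pi/4): H = -1/2.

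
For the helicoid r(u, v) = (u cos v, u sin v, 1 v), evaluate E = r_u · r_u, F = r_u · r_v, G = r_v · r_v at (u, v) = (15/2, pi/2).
E = 1;  F = 0;  G = 229/4

Partials: r_u = (cos(v), sin(v), 0), r_v = (-u*sin(v), u*cos(v), 1). As functions of (u, v):
  E = r_u · r_u = 1,
  F = r_u · r_v = 0,
  G = r_v · r_v = u^2 + 1.
Evaluating at (u, v) = (15/2, pi/2): E = 1, F = 0, G = 229/4.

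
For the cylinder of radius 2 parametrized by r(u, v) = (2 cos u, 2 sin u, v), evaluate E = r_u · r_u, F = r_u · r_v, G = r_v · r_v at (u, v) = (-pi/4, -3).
E = 4;  F = 0;  G = 1

Partials: r_u = (-2*sin(u), 2*cos(u), 0), r_v = (0, 0, 1). As functions of (u, v):
  E = r_u · r_u = 4,
  F = r_u · r_v = 0,
  G = r_v · r_v = 1.
Evaluating at (u, v) = (-pi/4, -3): E = 4, F = 0, G = 1.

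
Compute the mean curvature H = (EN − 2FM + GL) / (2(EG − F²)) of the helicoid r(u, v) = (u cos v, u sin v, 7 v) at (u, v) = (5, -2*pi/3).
H = 0

With E = 1, F = 0, G = u^2 + 49, L = 0, M = -7/sqrt(u^2 + 49), N = 0, assemble
  H = (EN − 2FM + GL) / (2(EG − F²)) = 0.
At (u, v) = (5, -2*pi/3): H = 0.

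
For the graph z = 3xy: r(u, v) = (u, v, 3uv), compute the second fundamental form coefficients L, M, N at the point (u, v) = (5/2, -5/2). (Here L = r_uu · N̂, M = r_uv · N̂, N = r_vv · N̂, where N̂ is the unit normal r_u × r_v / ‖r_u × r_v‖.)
L = 0;  M = 3*sqrt(454)/227;  N = 0

Compute the unit normal N̂(u, v) = (-3*v/sqrt(9*u^2 + 9*v^2 + 1), -3*u/sqrt(9*u^2 + 9*v^2 + 1), 1/sqrt(9*u^2 + 9*v^2 + 1)), and the second partials r_uu, r_uv, r_vv. Take dot products:
  L(u, v) = r_uu · N̂ = 0,
  M(u, v) = r_uv · N̂ = 3/sqrt(9*u^2 + 9*v^2 + 1),
  N(u, v) = r_vv · N̂ = 0.
Evaluating at (u, v) = (5/2, -5/2):
  L = 0, M = 3*sqrt(454)/227, N = 0.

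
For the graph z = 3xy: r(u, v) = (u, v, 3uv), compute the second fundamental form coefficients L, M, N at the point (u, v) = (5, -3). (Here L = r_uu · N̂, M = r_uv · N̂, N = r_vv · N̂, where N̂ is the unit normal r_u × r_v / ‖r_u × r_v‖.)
L = 0;  M = 3*sqrt(307)/307;  N = 0

Compute the unit normal N̂(u, v) = (-3*v/sqrt(9*u^2 + 9*v^2 + 1), -3*u/sqrt(9*u^2 + 9*v^2 + 1), 1/sqrt(9*u^2 + 9*v^2 + 1)), and the second partials r_uu, r_uv, r_vv. Take dot products:
  L(u, v) = r_uu · N̂ = 0,
  M(u, v) = r_uv · N̂ = 3/sqrt(9*u^2 + 9*v^2 + 1),
  N(u, v) = r_vv · N̂ = 0.
Evaluating at (u, v) = (5, -3):
  L = 0, M = 3*sqrt(307)/307, N = 0.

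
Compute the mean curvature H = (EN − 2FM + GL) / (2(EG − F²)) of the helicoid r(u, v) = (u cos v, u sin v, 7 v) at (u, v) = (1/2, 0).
H = 0

With E = 1, F = 0, G = u^2 + 49, L = 0, M = -7/sqrt(u^2 + 49), N = 0, assemble
  H = (EN − 2FM + GL) / (2(EG − F²)) = 0.
At (u, v) = (1/2, 0): H = 0.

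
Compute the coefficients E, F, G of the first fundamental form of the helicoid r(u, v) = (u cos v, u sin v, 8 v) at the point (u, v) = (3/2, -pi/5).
E = 1;  F = 0;  G = 265/4

Partials: r_u = (cos(v), sin(v), 0), r_v = (-u*sin(v), u*cos(v), 8). As functions of (u, v):
  E = r_u · r_u = 1,
  F = r_u · r_v = 0,
  G = r_v · r_v = u^2 + 64.
Evaluating at (u, v) = (3/2, -pi/5): E = 1, F = 0, G = 265/4.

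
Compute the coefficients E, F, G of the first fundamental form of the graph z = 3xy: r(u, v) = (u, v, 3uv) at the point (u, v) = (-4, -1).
E = 10;  F = 36;  G = 145

Partials: r_u = (1, 0, 3*v), r_v = (0, 1, 3*u). As functions of (u, v):
  E = r_u · r_u = 9*v^2 + 1,
  F = r_u · r_v = 9*u*v,
  G = r_v · r_v = 9*u^2 + 1.
Evaluating at (u, v) = (-4, -1): E = 10, F = 36, G = 145.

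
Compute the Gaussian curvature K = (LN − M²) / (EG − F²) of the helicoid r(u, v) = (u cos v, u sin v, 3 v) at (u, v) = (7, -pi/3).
K = -9/3364

Coefficients of the first fundamental form: E = 1, F = 0, G = u^2 + 9.
Coefficients of the second fundamental form: L = 0, M = -3/sqrt(u^2 + 9), N = 0.
Assemble K = (LN − M²)/(EG − F²) = -9/(u^2 + 9)^2. At (u, v) = (7, -pi/3): K = -9/3364.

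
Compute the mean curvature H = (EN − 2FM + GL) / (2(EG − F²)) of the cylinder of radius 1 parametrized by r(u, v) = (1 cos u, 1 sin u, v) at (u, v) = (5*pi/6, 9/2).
H = -1/2

With E = 1, F = 0, G = 1, L = -1, M = 0, N = 0, assemble
  H = (EN − 2FM + GL) / (2(EG − F²)) = -1/2.
At (u, v) = (5*pi/6, 9/2): H = -1/2.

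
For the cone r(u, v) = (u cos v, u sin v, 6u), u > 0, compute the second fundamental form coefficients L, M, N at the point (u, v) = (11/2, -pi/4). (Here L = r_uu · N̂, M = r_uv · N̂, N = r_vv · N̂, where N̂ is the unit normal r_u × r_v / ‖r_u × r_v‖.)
L = 0;  M = 0;  N = 33*sqrt(37)/37

Compute the unit normal N̂(u, v) = (-6*sqrt(37)*u*cos(v)/(37*Abs(u)), -6*sqrt(37)*u*sin(v)/(37*Abs(u)), sqrt(37)*u/(37*Abs(u))), and the second partials r_uu, r_uv, r_vv. Take dot products:
  L(u, v) = r_uu · N̂ = 0,
  M(u, v) = r_uv · N̂ = 0,
  N(u, v) = r_vv · N̂ = 6*sqrt(37)*u^2/(37*Abs(u)).
Evaluating at (u, v) = (11/2, -pi/4):
  L = 0, M = 0, N = 33*sqrt(37)/37.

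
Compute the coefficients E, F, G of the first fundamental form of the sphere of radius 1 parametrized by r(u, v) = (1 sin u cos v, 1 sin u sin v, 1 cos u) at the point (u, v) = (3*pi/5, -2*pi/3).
E = 1;  F = 0;  G = sqrt(5)/8 + 5/8

Partials: r_u = (cos(u)*cos(v), sin(v)*cos(u), -sin(u)), r_v = (-sin(u)*sin(v), sin(u)*cos(v), 0). As functions of (u, v):
  E = r_u · r_u = 1,
  F = r_u · r_v = 0,
  G = r_v · r_v = sin(u)^2.
Evaluating at (u, v) = (3*pi/5, -2*pi/3): E = 1, F = 0, G = sqrt(5)/8 + 5/8.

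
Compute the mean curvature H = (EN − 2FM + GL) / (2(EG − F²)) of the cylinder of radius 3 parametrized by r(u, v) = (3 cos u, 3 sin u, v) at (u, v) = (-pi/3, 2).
H = -1/6

With E = 9, F = 0, G = 1, L = -3, M = 0, N = 0, assemble
  H = (EN − 2FM + GL) / (2(EG − F²)) = -1/6.
At (u, v) = (-pi/3, 2): H = -1/6.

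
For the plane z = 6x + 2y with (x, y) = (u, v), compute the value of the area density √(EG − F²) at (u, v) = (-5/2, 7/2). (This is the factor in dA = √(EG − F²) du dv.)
√(EG − F²)|_{(-5/2, 7/2)} = sqrt(41)

E = 37, F = 12, G = 5, so EG − F² = 41. Taking the positive square root: √(EG − F²) = sqrt(41). At (u, v) = (-5/2, 7/2): sqrt(41).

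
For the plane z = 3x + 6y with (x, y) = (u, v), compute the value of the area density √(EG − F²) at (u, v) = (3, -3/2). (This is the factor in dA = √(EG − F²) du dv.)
√(EG − F²)|_{(3, -3/2)} = sqrt(46)

E = 10, F = 18, G = 37, so EG − F² = 46. Taking the positive square root: √(EG − F²) = sqrt(46). At (u, v) = (3, -3/2): sqrt(46).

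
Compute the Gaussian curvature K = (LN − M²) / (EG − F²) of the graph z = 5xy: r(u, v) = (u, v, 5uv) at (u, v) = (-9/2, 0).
K = -400/4116841

Coefficients of the first fundamental form: E = 25*v^2 + 1, F = 25*u*v, G = 25*u^2 + 1.
Coefficients of the second fundamental form: L = 0, M = 5/sqrt(25*u^2 + 25*v^2 + 1), N = 0.
Assemble K = (LN − M²)/(EG − F²) = -25/(625*u^4 + 1250*u^2*v^2 + 50*u^2 + 625*v^4 + 50*v^2 + 1). At (u, v) = (-9/2, 0): K = -400/4116841.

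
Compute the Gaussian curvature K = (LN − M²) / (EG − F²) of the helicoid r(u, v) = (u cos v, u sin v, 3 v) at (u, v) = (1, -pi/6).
K = -9/100

Coefficients of the first fundamental form: E = 1, F = 0, G = u^2 + 9.
Coefficients of the second fundamental form: L = 0, M = -3/sqrt(u^2 + 9), N = 0.
Assemble K = (LN − M²)/(EG − F²) = -9/(u^2 + 9)^2. At (u, v) = (1, -pi/6): K = -9/100.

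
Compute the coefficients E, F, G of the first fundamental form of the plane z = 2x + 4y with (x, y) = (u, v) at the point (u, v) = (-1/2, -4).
E = 5;  F = 8;  G = 17

Partials: r_u = (1, 0, 2), r_v = (0, 1, 4). As functions of (u, v):
  E = r_u · r_u = 5,
  F = r_u · r_v = 8,
  G = r_v · r_v = 17.
Evaluating at (u, v) = (-1/2, -4): E = 5, F = 8, G = 17.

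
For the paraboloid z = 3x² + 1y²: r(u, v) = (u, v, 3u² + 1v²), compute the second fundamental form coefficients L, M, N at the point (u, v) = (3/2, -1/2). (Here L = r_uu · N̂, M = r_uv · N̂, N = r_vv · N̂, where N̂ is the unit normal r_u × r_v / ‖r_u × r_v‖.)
L = 6*sqrt(83)/83;  M = 0;  N = 2*sqrt(83)/83

Compute the unit normal N̂(u, v) = (-6*u/sqrt(36*u^2 + 4*v^2 + 1), -2*v/sqrt(36*u^2 + 4*v^2 + 1), 1/sqrt(36*u^2 + 4*v^2 + 1)), and the second partials r_uu, r_uv, r_vv. Take dot products:
  L(u, v) = r_uu · N̂ = 6/sqrt(36*u^2 + 4*v^2 + 1),
  M(u, v) = r_uv · N̂ = 0,
  N(u, v) = r_vv · N̂ = 2/sqrt(36*u^2 + 4*v^2 + 1).
Evaluating at (u, v) = (3/2, -1/2):
  L = 6*sqrt(83)/83, M = 0, N = 2*sqrt(83)/83.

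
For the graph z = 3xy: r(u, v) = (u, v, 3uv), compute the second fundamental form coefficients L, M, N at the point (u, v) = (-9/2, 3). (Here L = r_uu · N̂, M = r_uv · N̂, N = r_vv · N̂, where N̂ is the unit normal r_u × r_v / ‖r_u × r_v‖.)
L = 0;  M = 6*sqrt(1057)/1057;  N = 0

Compute the unit normal N̂(u, v) = (-3*v/sqrt(9*u^2 + 9*v^2 + 1), -3*u/sqrt(9*u^2 + 9*v^2 + 1), 1/sqrt(9*u^2 + 9*v^2 + 1)), and the second partials r_uu, r_uv, r_vv. Take dot products:
  L(u, v) = r_uu · N̂ = 0,
  M(u, v) = r_uv · N̂ = 3/sqrt(9*u^2 + 9*v^2 + 1),
  N(u, v) = r_vv · N̂ = 0.
Evaluating at (u, v) = (-9/2, 3):
  L = 0, M = 6*sqrt(1057)/1057, N = 0.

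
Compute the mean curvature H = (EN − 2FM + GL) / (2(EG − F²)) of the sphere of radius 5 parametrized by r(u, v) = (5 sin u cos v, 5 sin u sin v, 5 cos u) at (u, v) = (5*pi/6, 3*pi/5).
H = -1/5

With E = 25, F = 0, G = 25*sin(u)^2, L = -5*sin(u)/Abs(sin(u)), M = 0, N = -5*sin(u)^3/Abs(sin(u)), assemble
  H = (EN − 2FM + GL) / (2(EG − F²)) = -sin(u)/(5*Abs(sin(u))).
At (u, v) = (5*pi/6, 3*pi/5): H = -1/5.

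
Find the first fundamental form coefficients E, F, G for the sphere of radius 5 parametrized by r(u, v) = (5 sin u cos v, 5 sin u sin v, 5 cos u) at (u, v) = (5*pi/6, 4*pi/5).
E = 25;  F = 0;  G = 25/4

Partials: r_u = (5*cos(u)*cos(v), 5*sin(v)*cos(u), -5*sin(u)), r_v = (-5*sin(u)*sin(v), 5*sin(u)*cos(v), 0). As functions of (u, v):
  E = r_u · r_u = 25,
  F = r_u · r_v = 0,
  G = r_v · r_v = 25*sin(u)^2.
Evaluating at (u, v) = (5*pi/6, 4*pi/5): E = 25, F = 0, G = 25/4.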